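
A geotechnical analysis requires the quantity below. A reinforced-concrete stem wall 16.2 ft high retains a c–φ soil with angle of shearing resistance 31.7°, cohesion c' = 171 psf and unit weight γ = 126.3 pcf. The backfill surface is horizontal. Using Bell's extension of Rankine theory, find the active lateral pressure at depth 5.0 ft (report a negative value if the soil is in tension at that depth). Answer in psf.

5.69 psf

K_a = (1 − sin φ)/(1 + sin φ) = 0.3111.
σ_a = K_a γ z − 2c√K_a = 0.3111×126.3×5.0 − 2×171×0.5577 = 5.695 psf.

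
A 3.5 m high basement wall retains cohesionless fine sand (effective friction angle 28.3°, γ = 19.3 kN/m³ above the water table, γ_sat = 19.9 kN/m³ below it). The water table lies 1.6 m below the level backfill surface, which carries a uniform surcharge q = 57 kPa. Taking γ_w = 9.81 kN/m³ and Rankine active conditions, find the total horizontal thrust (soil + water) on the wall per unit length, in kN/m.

125 kN/m

K_a = tan²(45° − φ/2) = 0.3568.
γ' = 19.9 − 9.81 = 10.09 kN/m³. h₂ = H − d_w = 1.9 m.
σ'_h: at surface K_a·q = 20.34; at WT K_a(q+γd_w) = 31.35; at base K_a(q+γd_w+γ'h₂) = 38.19 kPa.
P₁ = ½(20.34+31.35)×1.6 = 41.35; P₂ = ½(31.35+38.19)×1.9 = 66.07; P_w = ½γ_w h₂² = 17.71.
Total = 41.35+66.07+17.71 = 125.1 kN/m.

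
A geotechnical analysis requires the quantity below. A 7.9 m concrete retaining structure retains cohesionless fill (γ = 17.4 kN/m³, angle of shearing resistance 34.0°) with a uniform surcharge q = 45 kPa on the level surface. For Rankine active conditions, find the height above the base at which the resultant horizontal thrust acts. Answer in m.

K_a = 0.2827.
Triangular part P₁ = ½K_aγH² = 153.5 at H/3 = 2.633 m; rectangular part P₂ = K_a q H = 100.5 at H/2 = 3.950 m.
ȳ = (P₁·2.633 + P₂·3.950)/(P₁+P₂) = 3.154 m.

3.15 m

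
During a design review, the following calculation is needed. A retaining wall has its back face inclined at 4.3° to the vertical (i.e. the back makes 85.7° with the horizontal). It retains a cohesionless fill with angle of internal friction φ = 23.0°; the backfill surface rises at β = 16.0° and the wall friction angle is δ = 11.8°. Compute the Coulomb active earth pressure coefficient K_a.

K_a = sin²(α+φ) / [sin²α · sin(α−δ) · (1 + √{sin(φ+δ)sin(φ−β) / (sin(α−δ)sin(α+β))})²].
With α = 85.7°, φ = 23.0°, δ = 11.8°, β = 16.0°: K_a = 0.5805.

0.581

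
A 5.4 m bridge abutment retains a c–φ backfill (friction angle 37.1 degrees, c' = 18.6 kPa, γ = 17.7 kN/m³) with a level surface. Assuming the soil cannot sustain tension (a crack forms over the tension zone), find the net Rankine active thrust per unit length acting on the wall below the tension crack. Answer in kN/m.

3.03 kN/m

K_a = 0.2475; √K_a = 0.4975.
Tension-crack depth z_c = 2c/(γ√K_a) = 2×18.6/(17.7×0.4975) = 4.225 m.
σ_a at base = K_a γ H − 2c√K_a = 0.2475×17.7×5.4 − 2×18.6×0.4975 = 5.149 kPa.
P_a = ½ × 5.149 × (H − z_c) = 0.5×5.149×1.175 = 3.026 kN/m.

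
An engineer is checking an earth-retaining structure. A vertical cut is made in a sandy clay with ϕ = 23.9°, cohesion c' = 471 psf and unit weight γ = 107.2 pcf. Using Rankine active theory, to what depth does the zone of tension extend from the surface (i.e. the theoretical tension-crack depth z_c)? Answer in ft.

13.5 ft

K_a = tan²(45° − 23.9°/2) = 0.4233; √K_a = 0.6506.
The active pressure is zero where K_a γ z = 2c√K_a, so z_c = 2c/(γ√K_a) = 2×471/(107.2×0.6506) = 13.51 ft.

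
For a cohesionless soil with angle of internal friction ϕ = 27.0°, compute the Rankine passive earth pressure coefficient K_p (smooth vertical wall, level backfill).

2.66

K_p = (1 + sin φ)/(1 − sin φ) = tan²(45° + 27.0°/2) = 2.663.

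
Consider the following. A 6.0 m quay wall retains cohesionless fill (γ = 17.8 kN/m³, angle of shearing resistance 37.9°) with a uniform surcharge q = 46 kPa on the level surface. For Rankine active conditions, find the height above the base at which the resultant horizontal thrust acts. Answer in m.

K_a = 0.2389.
Triangular part P₁ = ½K_aγH² = 76.56 at H/3 = 2.000 m; rectangular part P₂ = K_a q H = 65.95 at H/2 = 3.000 m.
ȳ = (P₁·2.000 + P₂·3.000)/(P₁+P₂) = 2.463 m.

2.46 m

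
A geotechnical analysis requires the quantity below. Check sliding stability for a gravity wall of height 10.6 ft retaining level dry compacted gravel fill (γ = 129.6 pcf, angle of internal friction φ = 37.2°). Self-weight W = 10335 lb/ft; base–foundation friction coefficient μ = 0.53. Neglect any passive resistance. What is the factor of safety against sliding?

3.05

K_a = tan²(45° − 37.2°/2) = 0.2464.
P_a = ½K_aγH² = 0.5×0.2464×129.6×10.6² = 1794 lb/ft, acting at H/3 = 3.533 ft above the base.
FS_sliding = μW / P_a = 0.53×10335 / 1794 = 3.053.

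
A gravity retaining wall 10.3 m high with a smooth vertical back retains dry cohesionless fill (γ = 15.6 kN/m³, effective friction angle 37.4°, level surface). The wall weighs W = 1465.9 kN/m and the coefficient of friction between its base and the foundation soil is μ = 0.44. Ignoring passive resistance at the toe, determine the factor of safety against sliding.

3.19

K_a = tan²(45° − 37.4°/2) = 0.2443.
P_a = ½K_aγH² = 0.5×0.2443×15.6×10.3² = 202.1 kN/m, acting at H/3 = 3.433 m above the base.
FS_sliding = μW / P_a = 0.44×1465.9 / 202.1 = 3.191.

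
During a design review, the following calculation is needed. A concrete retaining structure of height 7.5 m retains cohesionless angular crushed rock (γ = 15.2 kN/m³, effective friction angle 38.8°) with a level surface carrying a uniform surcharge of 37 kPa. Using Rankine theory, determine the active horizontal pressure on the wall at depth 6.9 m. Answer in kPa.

32.6 kPa

K_a = (1 − sin φ)/(1 + sin φ) = 0.2296.
σ_v = γz + q = 15.2 × 6.9 + 37 = 141.9 kPa.
σ_h = K_a σ_v = 0.2296 × 141.9 = 32.57 kPa.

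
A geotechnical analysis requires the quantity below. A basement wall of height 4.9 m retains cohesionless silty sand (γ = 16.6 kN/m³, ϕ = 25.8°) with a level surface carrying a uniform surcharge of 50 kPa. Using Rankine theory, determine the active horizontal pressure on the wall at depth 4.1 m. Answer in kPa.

K_a = (1 − sin φ)/(1 + sin φ) = 0.3935.
σ_v = γz + q = 16.6 × 4.1 + 50 = 118.1 kPa.
σ_h = K_a σ_v = 0.3935 × 118.1 = 46.46 kPa.

46.5 kPa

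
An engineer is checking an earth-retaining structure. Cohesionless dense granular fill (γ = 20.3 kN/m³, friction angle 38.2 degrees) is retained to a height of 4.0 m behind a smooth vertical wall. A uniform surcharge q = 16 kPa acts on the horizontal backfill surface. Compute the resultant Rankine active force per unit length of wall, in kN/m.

53.4 kN/m

K_a = tan²(45° − φ/2) = 0.2358.
Soil triangle: ½ K_a γ H² = 0.5×0.2358×20.3×4.0² = 38.29 kN/m.
Surcharge rectangle: K_a q H = 0.2358×16×4.0 = 15.09 kN/m.
Total = 38.29 + 15.09 = 53.38 kN/m.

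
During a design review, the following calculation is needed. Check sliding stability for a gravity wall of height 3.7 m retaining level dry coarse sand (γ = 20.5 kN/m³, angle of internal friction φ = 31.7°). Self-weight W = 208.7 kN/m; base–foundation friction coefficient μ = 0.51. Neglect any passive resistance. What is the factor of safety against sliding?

K_a = tan²(45° − 31.7°/2) = 0.3111.
P_a = ½K_aγH² = 0.5×0.3111×20.5×3.7² = 43.65 kN/m, acting at H/3 = 1.233 m above the base.
FS_sliding = μW / P_a = 0.51×208.7 / 43.65 = 2.438.

2.44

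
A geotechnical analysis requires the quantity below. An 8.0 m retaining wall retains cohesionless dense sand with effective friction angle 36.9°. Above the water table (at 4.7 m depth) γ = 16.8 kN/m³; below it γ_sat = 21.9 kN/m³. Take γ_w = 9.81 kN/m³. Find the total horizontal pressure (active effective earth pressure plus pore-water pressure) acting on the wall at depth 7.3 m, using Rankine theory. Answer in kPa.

53.1 kPa

K_a = (1 − sin φ)/(1 + sin φ) = 0.2497.
γ' = 21.9 − 9.81 = 12.09 kN/m³.
Effective vertical stress at 7.3 m: σ'_v = 16.8×4.7 + 12.09×2.60 = 110.4 kPa.
σ'_h = K_a σ'_v = 0.2497 × 110.4 = 27.56 kPa; u = γ_w × 2.60 = 25.51 kPa.
Total σ_h = 27.56 + 25.51 = 53.07 kPa.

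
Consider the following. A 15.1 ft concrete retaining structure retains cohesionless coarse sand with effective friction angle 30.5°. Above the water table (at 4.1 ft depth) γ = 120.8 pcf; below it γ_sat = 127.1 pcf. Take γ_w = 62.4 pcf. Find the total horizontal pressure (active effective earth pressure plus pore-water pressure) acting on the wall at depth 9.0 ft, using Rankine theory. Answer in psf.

571 psf

K_a = (1 − sin φ)/(1 + sin φ) = 0.3267.
γ' = 127.1 − 62.4 = 64.70 pcf.
Effective vertical stress at 9.0 ft: σ'_v = 120.8×4.1 + 64.70×4.90 = 812.3 psf.
σ'_h = K_a σ'_v = 0.3267 × 812.3 = 265.4 psf; u = γ_w × 4.90 = 305.8 psf.
Total σ_h = 265.4 + 305.8 = 571.1 psf.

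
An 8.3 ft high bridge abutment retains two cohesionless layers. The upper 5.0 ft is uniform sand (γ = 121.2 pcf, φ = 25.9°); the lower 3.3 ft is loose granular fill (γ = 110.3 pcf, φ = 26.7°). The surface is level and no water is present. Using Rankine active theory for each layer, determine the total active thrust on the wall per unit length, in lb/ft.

1580 lb/ft

K_a1 = tan²(45°−25.9°/2) = 0.3920; K_a2 = tan²(45°−26.7°/2) = 0.3800.
Layer 1: σ at base = K_a1 γ₁ h₁ = 237.5 psf; P₁ = ½×237.5×5.0 = 593.9.
Layer 2: σ_v at top = γ₁h₁ = 606.0; σ_h top = K_a2×606.0 = 230.3; σ_h base = K_a2×(606.0+110.3×3.3) = 368.6.
P₂ = ½(230.3+368.6)×3.3 = 988.0. Total P_a = 593.9+988.0 = 1582 lb/ft.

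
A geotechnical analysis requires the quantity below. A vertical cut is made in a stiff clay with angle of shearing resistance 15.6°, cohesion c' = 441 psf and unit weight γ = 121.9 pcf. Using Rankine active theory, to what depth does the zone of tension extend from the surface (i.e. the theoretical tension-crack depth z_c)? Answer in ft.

K_a = tan²(45° − 15.6°/2) = 0.5761; √K_a = 0.7590.
The active pressure is zero where K_a γ z = 2c√K_a, so z_c = 2c/(γ√K_a) = 2×441/(121.9×0.7590) = 9.532 ft.

9.53 ft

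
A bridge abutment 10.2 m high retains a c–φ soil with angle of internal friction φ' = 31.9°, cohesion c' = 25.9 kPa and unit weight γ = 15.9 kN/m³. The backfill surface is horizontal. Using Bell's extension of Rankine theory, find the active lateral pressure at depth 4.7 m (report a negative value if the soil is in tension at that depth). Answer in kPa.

-5.72 kPa

K_a = (1 − sin φ)/(1 + sin φ) = 0.3085.
σ_a = K_a γ z − 2c√K_a = 0.3085×15.9×4.7 − 2×25.9×0.5555 = -5.716 kPa.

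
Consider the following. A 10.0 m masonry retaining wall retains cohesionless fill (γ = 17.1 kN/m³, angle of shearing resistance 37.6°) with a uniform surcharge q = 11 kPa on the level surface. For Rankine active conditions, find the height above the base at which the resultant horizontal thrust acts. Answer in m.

3.52 m

K_a = 0.2421.
Triangular part P₁ = ½K_aγH² = 207.0 at H/3 = 3.333 m; rectangular part P₂ = K_a q H = 26.63 at H/2 = 5.000 m.
ȳ = (P₁·3.333 + P₂·5.000)/(P₁+P₂) = 3.523 m.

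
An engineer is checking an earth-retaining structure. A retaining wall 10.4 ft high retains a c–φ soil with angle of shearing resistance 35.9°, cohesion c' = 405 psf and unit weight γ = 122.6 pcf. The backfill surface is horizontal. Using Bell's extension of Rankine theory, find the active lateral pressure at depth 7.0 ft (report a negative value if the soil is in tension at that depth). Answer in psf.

-190 psf

K_a = (1 − sin φ)/(1 + sin φ) = 0.2607.
σ_a = K_a γ z − 2c√K_a = 0.2607×122.6×7.0 − 2×405×0.5106 = -189.8 psf.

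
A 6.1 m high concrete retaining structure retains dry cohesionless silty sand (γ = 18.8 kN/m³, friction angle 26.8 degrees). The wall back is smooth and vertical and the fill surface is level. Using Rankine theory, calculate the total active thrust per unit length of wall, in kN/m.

K_a = tan²(45° − φ/2) = 0.3785.
P_a = ½ K_a γ H² = 0.5 × 0.3785 × 18.8 × 6.1² = 132.4 kN/m.

132 kN/m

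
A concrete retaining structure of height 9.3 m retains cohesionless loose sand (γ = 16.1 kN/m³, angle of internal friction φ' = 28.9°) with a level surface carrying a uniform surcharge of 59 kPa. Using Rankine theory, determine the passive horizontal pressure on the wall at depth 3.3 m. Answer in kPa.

K_p = (1 + sin φ)/(1 − sin φ) = 2.871.
σ_v = γz + q = 16.1 × 3.3 + 59 = 112.1 kPa.
σ_h = K_p σ_v = 2.871 × 112.1 = 321.9 kPa.

322 kPa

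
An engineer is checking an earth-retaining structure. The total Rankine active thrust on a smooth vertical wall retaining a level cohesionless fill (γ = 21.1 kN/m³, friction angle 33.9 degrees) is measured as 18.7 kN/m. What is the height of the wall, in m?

2.50 m

K_a = 0.2839. P_a = ½ K_a γ H² ⇒ H = √(2P_a/(K_a γ)).
H = √(2×18.7/(0.2839×21.1)) = 2.499 m.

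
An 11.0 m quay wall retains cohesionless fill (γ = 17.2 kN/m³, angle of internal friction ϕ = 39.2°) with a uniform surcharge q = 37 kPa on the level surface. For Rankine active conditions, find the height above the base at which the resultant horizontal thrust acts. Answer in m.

K_a = 0.2255.
Triangular part P₁ = ½K_aγH² = 234.6 at H/3 = 3.667 m; rectangular part P₂ = K_a q H = 91.77 at H/2 = 5.500 m.
ȳ = (P₁·3.667 + P₂·5.500)/(P₁+P₂) = 4.182 m.

4.18 m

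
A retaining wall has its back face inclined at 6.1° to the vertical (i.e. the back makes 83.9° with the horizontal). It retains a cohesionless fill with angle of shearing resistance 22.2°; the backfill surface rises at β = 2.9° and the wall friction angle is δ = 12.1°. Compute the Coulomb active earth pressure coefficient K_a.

K_a = sin²(α+φ) / [sin²α · sin(α−δ) · (1 + √{sin(φ+δ)sin(φ−β) / (sin(α−δ)sin(α+β))})²].
With α = 83.9°, φ = 22.2°, δ = 12.1°, β = 2.9°: K_a = 0.4719.

0.472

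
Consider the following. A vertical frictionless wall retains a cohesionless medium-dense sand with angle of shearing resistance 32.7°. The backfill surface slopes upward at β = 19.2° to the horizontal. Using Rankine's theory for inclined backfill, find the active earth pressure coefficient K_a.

K_a = cos β · (cos β − √(cos²β − cos²φ)) / (cos β + √(cos²β − cos²φ)).
cos β = 0.9444, cos φ = 0.8415, √(cos²β − cos²φ) = 0.4286.
K_a = 0.9444 × (0.9444 − 0.4286)/(0.9444 + 0.4286) = 0.3548.

0.355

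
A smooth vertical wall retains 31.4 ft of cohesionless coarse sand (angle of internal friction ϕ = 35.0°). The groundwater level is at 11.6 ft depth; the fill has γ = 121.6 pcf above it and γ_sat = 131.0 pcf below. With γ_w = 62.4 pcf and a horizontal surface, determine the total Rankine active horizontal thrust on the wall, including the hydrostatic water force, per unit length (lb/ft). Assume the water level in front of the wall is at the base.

25700 lb/ft

K_a = tan²(45° − φ/2) = 0.2710.
γ' = 131.0 − 62.4 = 68.60 pcf. Depth below WT = 19.8 ft.
σ'_h at WT = K_a γ d_w = 382.2 psf; at base = 382.2 + K_a γ' × 19.8 = 750.3 psf.
P₁ (0–11.6 ft) = ½×382.2×11.6 = 2217. P₂ (11.6–31.4 ft) = ½(382.2+750.3)×19.8 = 11210.
P_w = ½ γ_w h₂² = 0.5×62.4×19.8² = 12230. Total = 2217+11210+12230 = 25660 lb/ft.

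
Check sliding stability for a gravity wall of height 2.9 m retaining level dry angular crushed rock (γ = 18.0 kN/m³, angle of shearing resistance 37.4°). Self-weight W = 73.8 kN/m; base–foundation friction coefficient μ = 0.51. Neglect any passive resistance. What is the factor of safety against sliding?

2.04

K_a = tan²(45° − 37.4°/2) = 0.2443.
P_a = ½K_aγH² = 0.5×0.2443×18.0×2.9² = 18.49 kN/m, acting at H/3 = 0.9667 m above the base.
FS_sliding = μW / P_a = 0.51×73.8 / 18.49 = 2.036.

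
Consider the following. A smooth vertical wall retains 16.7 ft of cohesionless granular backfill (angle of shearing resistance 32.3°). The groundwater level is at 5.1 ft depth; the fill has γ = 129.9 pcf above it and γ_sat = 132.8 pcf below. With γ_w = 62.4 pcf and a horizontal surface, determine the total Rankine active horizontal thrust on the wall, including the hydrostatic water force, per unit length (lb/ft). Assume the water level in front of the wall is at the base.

K_a = tan²(45° − φ/2) = 0.3035.
γ' = 132.8 − 62.4 = 70.40 pcf. Depth below WT = 11.6 ft.
σ'_h at WT = K_a γ d_w = 201.1 psf; at base = 201.1 + K_a γ' × 11.6 = 448.9 psf.
P₁ (0–5.1 ft) = ½×201.1×5.1 = 512.7. P₂ (5.1–16.7 ft) = ½(201.1+448.9)×11.6 = 3770.
P_w = ½ γ_w h₂² = 0.5×62.4×11.6² = 4198. Total = 512.7+3770+4198 = 8481 lb/ft.

8480 lb/ft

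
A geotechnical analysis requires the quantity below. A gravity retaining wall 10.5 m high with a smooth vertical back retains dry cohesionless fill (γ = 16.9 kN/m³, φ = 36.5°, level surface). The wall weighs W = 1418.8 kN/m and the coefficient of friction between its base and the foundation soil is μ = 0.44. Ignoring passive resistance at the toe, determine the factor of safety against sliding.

K_a = tan²(45° − 36.5°/2) = 0.2541.
P_a = ½K_aγH² = 0.5×0.2541×16.9×10.5² = 236.7 kN/m, acting at H/3 = 3.500 m above the base.
FS_sliding = μW / P_a = 0.44×1418.8 / 236.7 = 2.638.

2.64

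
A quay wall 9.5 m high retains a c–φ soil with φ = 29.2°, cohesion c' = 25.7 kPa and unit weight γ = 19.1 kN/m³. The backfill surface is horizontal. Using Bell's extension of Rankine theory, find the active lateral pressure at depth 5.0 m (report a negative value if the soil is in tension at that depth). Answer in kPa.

2.72 kPa

K_a = (1 − sin φ)/(1 + sin φ) = 0.3442.
σ_a = K_a γ z − 2c√K_a = 0.3442×19.1×5.0 − 2×25.7×0.5867 = 2.716 kPa.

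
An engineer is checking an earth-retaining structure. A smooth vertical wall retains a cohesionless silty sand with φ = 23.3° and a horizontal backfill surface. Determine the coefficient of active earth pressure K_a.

K_a = tan²(45° − φ/2) = tan²(33.35°) = 0.4331.

0.433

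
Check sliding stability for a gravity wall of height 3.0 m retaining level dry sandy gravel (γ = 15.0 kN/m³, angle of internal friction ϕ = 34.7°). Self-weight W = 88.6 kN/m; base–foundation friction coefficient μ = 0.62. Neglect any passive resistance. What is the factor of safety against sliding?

2.97

K_a = tan²(45° − 34.7°/2) = 0.2745.
P_a = ½K_aγH² = 0.5×0.2745×15.0×3.0² = 18.53 kN/m, acting at H/3 = 1.000 m above the base.
FS_sliding = μW / P_a = 0.62×88.6 / 18.53 = 2.965.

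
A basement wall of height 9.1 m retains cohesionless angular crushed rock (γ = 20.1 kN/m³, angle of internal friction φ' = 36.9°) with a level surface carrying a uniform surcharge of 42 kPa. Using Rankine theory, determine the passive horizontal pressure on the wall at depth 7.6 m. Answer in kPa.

780 kPa

K_p = (1 + sin φ)/(1 − sin φ) = 4.005.
σ_v = γz + q = 20.1 × 7.6 + 42 = 194.8 kPa.
σ_h = K_p σ_v = 4.005 × 194.8 = 780.1 kPa.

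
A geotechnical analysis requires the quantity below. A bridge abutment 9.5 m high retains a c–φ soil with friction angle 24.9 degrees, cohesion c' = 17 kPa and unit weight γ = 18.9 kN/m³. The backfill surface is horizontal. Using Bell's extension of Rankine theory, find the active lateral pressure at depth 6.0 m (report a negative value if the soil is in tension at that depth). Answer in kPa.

24.5 kPa

K_a = (1 − sin φ)/(1 + sin φ) = 0.4074.
σ_a = K_a γ z − 2c√K_a = 0.4074×18.9×6.0 − 2×17×0.6383 = 24.50 kPa.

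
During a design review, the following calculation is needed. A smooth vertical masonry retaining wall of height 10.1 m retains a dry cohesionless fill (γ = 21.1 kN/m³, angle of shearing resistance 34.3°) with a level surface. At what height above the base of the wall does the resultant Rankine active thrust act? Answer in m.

K_a = 0.2792.
The pressure distribution is triangular, so the resultant acts at H/3 above the base = 10.1/3 = 3.367 m.

3.37 m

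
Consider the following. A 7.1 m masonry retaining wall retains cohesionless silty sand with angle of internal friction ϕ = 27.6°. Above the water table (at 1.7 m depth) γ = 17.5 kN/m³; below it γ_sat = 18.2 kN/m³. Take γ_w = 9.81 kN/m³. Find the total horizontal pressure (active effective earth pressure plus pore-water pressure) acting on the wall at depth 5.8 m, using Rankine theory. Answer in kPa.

K_a = (1 − sin φ)/(1 + sin φ) = 0.3668.
γ' = 18.2 − 9.81 = 8.390 kN/m³.
Effective vertical stress at 5.8 m: σ'_v = 17.5×1.7 + 8.390×4.10 = 64.15 kPa.
σ'_h = K_a σ'_v = 0.3668 × 64.15 = 23.53 kPa; u = γ_w × 4.10 = 40.22 kPa.
Total σ_h = 23.53 + 40.22 = 63.75 kPa.

63.7 kPa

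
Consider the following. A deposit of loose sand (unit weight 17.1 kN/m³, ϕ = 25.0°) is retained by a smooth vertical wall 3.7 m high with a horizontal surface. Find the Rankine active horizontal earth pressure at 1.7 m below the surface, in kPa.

11.8 kPa

K_a = (1 − sin φ)/(1 + sin φ) = 0.4059.
σ_h = K_a γ z = 0.4059 × 17.1 × 1.7 = 11.80 kPa.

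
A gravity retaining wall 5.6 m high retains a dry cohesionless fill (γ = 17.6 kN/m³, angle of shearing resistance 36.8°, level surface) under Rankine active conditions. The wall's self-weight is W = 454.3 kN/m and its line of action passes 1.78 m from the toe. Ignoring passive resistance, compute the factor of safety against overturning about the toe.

6.26

K_a = tan²(45° − 36.8°/2) = 0.2508.
P_a = ½K_aγH² = 0.5×0.2508×17.6×5.6² = 69.20 kN/m, acting at H/3 = 1.867 m above the base.
Overturning moment M_o = P_a × H/3 = 69.20 × 1.867 = 129.2.
Resisting moment M_r = W × 1.78 = 454.3 × 1.78 = 808.7.
FS_overturning = M_r/M_o = 808.7/129.2 = 6.260.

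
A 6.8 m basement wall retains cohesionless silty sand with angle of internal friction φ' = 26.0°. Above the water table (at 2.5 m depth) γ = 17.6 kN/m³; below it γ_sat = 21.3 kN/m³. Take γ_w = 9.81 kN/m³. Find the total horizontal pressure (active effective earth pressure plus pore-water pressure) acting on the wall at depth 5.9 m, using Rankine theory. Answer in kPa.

65.8 kPa

K_a = (1 − sin φ)/(1 + sin φ) = 0.3905.
γ' = 21.3 − 9.81 = 11.49 kN/m³.
Effective vertical stress at 5.9 m: σ'_v = 17.6×2.5 + 11.49×3.40 = 83.07 kPa.
σ'_h = K_a σ'_v = 0.3905 × 83.07 = 32.43 kPa; u = γ_w × 3.40 = 33.35 kPa.
Total σ_h = 32.43 + 33.35 = 65.79 kPa.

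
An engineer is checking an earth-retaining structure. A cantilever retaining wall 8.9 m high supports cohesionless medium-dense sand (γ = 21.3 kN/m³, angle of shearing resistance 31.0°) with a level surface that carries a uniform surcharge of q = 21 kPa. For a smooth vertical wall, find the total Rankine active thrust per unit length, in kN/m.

K_a = tan²(45° − φ/2) = 0.3201.
Soil triangle: ½ K_a γ H² = 0.5×0.3201×21.3×8.9² = 270.0 kN/m.
Surcharge rectangle: K_a q H = 0.3201×21×8.9 = 59.83 kN/m.
Total = 270.0 + 59.83 = 329.9 kN/m.

330 kN/m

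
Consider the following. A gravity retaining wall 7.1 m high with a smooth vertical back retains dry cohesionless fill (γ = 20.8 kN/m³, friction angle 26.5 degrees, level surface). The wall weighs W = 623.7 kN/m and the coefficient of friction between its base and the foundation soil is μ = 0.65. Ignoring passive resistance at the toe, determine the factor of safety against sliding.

K_a = tan²(45° − 26.5°/2) = 0.3829.
P_a = ½K_aγH² = 0.5×0.3829×20.8×7.1² = 200.8 kN/m, acting at H/3 = 2.367 m above the base.
FS_sliding = μW / P_a = 0.65×623.7 / 200.8 = 2.019.

2.02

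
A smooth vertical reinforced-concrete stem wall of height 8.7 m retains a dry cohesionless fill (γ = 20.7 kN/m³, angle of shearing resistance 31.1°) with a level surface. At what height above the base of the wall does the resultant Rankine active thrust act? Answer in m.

2.90 m

K_a = 0.3188.
The pressure distribution is triangular, so the resultant acts at H/3 above the base = 8.7/3 = 2.900 m.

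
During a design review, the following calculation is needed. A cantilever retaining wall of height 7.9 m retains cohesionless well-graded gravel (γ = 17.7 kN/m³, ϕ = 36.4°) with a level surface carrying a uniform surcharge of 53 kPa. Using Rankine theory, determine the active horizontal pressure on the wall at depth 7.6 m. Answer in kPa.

47.8 kPa

K_a = (1 − sin φ)/(1 + sin φ) = 0.2552.
σ_v = γz + q = 17.7 × 7.6 + 53 = 187.5 kPa.
σ_h = K_a σ_v = 0.2552 × 187.5 = 47.85 kPa.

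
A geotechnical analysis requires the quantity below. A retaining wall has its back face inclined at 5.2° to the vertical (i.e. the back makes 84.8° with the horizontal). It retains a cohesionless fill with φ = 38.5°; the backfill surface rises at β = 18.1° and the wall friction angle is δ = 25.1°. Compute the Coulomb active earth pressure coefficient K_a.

K_a = sin²(α+φ) / [sin²α · sin(α−δ) · (1 + √{sin(φ+δ)sin(φ−β) / (sin(α−δ)sin(α+β))})²].
With α = 84.8°, φ = 38.5°, δ = 25.1°, β = 18.1°: K_a = 0.3151.

0.315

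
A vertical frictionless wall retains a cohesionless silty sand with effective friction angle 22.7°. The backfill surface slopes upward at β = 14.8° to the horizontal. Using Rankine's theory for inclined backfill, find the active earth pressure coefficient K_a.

0.522

K_a = cos β · (cos β − √(cos²β − cos²φ)) / (cos β + √(cos²β − cos²φ)).
cos β = 0.9668, cos φ = 0.9225, √(cos²β − cos²φ) = 0.2893.
K_a = 0.9668 × (0.9668 − 0.2893)/(0.9668 + 0.2893) = 0.5215.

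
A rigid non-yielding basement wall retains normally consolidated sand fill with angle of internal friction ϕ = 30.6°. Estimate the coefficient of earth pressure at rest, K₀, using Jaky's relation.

K₀ = 1 − sin φ' = 1 − sin 30.6° = 0.4910.

0.491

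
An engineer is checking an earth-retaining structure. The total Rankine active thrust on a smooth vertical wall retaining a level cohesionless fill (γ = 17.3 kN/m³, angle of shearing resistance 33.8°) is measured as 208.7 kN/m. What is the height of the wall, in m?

K_a = 0.2851. P_a = ½ K_a γ H² ⇒ H = √(2P_a/(K_a γ)).
H = √(2×208.7/(0.2851×17.3)) = 9.199 m.

9.20 m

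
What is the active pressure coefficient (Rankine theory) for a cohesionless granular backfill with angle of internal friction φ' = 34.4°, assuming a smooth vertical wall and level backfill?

K_a = (1 − sin φ)/(1 + sin φ) = (1 − sin 34.4°)/(1 + sin 34.4°) = 0.2780.

0.278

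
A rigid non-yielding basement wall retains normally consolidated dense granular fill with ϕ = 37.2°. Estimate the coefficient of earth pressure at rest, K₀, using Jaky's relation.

0.395

K₀ = 1 − sin φ' = 1 − sin 37.2° = 0.3954.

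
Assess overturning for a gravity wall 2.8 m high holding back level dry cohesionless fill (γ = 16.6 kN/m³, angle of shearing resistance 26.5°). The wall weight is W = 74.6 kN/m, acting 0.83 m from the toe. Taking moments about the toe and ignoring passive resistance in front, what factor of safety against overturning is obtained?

2.66

K_a = tan²(45° − 26.5°/2) = 0.3829.
P_a = ½K_aγH² = 0.5×0.3829×16.6×2.8² = 24.92 kN/m, acting at H/3 = 0.9333 m above the base.
Overturning moment M_o = P_a × H/3 = 24.92 × 0.9333 = 23.26.
Resisting moment M_r = W × 0.83 = 74.6 × 0.83 = 61.92.
FS_overturning = M_r/M_o = 61.92/23.26 = 2.662.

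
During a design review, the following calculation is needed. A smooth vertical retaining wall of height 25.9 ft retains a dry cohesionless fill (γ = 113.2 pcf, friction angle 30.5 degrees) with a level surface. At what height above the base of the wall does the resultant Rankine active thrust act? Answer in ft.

K_a = 0.3267.
The pressure distribution is triangular, so the resultant acts at H/3 above the base = 25.9/3 = 8.633 ft.

8.63 ft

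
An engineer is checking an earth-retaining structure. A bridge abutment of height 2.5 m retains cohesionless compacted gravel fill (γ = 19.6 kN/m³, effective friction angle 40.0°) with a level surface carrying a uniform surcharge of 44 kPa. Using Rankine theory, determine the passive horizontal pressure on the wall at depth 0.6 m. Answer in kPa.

K_p = (1 + sin φ)/(1 − sin φ) = 4.599.
σ_v = γz + q = 19.6 × 0.6 + 44 = 55.76 kPa.
σ_h = K_p σ_v = 4.599 × 55.76 = 256.4 kPa.

256 kPa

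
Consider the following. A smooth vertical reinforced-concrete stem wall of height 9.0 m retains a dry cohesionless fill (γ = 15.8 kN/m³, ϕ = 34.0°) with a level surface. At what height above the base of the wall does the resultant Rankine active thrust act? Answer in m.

K_a = 0.2827.
The pressure distribution is triangular, so the resultant acts at H/3 above the base = 9.0/3 = 3.000 m.

3.00 m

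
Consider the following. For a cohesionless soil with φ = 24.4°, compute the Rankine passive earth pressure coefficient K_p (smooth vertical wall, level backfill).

2.41

K_p = (1 + sin φ)/(1 − sin φ) = tan²(45° + 24.4°/2) = 2.408.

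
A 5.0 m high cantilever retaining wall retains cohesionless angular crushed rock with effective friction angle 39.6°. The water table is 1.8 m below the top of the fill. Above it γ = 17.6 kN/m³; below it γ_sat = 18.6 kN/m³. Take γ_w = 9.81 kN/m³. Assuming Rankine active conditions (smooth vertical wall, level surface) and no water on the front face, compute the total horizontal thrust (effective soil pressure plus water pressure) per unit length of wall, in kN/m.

K_a = tan²(45° − φ/2) = 0.2214.
γ' = 18.6 − 9.81 = 8.790 kN/m³. Depth below WT = 3.2 m.
σ'_h at WT = K_a γ d_w = 7.015 kPa; at base = 7.015 + K_a γ' × 3.2 = 13.24 kPa.
P₁ (0–1.8 m) = ½×7.015×1.8 = 6.313. P₂ (1.8–5.0 m) = ½(7.015+13.24)×3.2 = 32.41.
P_w = ½ γ_w h₂² = 0.5×9.81×3.2² = 50.23. Total = 6.313+32.41+50.23 = 88.95 kN/m.

89.0 kN/m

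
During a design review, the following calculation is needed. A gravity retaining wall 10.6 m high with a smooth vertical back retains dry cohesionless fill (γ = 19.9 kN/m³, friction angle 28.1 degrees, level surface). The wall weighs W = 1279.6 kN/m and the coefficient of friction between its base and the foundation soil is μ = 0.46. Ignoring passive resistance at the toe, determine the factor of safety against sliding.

K_a = tan²(45° − 28.1°/2) = 0.3596.
P_a = ½K_aγH² = 0.5×0.3596×19.9×10.6² = 402.0 kN/m, acting at H/3 = 3.533 m above the base.
FS_sliding = μW / P_a = 0.46×1279.6 / 402.0 = 1.464.

1.46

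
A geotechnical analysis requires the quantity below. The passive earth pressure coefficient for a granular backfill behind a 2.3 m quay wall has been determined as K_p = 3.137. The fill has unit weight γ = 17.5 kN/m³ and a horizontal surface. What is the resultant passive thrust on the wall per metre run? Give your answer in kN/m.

145 kN/m

P = ½ K_p γ H² = 0.5 × 3.137 × 17.5 × 2.3² = 145.2 kN/m.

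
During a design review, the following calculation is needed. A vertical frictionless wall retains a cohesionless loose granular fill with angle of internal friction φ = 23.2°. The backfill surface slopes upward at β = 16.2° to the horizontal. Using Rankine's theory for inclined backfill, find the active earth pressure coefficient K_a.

K_a = cos β · (cos β − √(cos²β − cos²φ)) / (cos β + √(cos²β − cos²φ)).
cos β = 0.9603, cos φ = 0.9191, √(cos²β − cos²φ) = 0.2781.
K_a = 0.9603 × (0.9603 − 0.2781)/(0.9603 + 0.2781) = 0.5290.

0.529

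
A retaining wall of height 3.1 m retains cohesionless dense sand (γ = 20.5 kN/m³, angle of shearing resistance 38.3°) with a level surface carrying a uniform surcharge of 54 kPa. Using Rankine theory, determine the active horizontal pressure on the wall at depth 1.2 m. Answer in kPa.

K_a = (1 − sin φ)/(1 + sin φ) = 0.2347.
σ_v = γz + q = 20.5 × 1.2 + 54 = 78.60 kPa.
σ_h = K_a σ_v = 0.2347 × 78.60 = 18.45 kPa.

18.5 kPa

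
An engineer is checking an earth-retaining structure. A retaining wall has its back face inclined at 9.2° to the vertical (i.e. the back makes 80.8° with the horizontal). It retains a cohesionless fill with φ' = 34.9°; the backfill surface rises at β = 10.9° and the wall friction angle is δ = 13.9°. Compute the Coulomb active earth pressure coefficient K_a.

K_a = sin²(α+φ) / [sin²α · sin(α−δ) · (1 + √{sin(φ+δ)sin(φ−β) / (sin(α−δ)sin(α+β))})²].
With α = 80.8°, φ = 34.9°, δ = 13.9°, β = 10.9°: K_a = 0.3643.

0.364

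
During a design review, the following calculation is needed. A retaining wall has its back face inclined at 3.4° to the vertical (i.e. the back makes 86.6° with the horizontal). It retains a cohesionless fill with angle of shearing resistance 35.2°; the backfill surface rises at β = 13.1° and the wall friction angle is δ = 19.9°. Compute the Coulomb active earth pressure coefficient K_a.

0.315

K_a = sin²(α+φ) / [sin²α · sin(α−δ) · (1 + √{sin(φ+δ)sin(φ−β) / (sin(α−δ)sin(α+β))})²].
With α = 86.6°, φ = 35.2°, δ = 19.9°, β = 13.1°: K_a = 0.3146.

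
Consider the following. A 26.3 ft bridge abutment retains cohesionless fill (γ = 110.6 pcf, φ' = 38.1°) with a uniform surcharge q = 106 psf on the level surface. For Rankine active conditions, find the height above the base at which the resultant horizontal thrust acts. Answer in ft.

9.06 ft

K_a = 0.2368.
Triangular part P₁ = ½K_aγH² = 9059 at H/3 = 8.767 ft; rectangular part P₂ = K_a q H = 660.2 at H/2 = 13.15 ft.
ȳ = (P₁·8.767 + P₂·13.15)/(P₁+P₂) = 9.064 ft.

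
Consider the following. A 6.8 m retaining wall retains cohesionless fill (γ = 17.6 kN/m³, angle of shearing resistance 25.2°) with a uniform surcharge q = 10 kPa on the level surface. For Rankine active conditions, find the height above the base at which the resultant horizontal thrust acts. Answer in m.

K_a = 0.4027.
Triangular part P₁ = ½K_aγH² = 163.9 at H/3 = 2.267 m; rectangular part P₂ = K_a q H = 27.39 at H/2 = 3.400 m.
ȳ = (P₁·2.267 + P₂·3.400)/(P₁+P₂) = 2.429 m.

2.43 m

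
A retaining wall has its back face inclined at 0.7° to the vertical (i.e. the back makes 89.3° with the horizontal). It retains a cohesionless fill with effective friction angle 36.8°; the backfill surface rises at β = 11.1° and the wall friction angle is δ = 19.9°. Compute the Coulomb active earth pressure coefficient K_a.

0.263

K_a = sin²(α+φ) / [sin²α · sin(α−δ) · (1 + √{sin(φ+δ)sin(φ−β) / (sin(α−δ)sin(α+β))})²].
With α = 89.3°, φ = 36.8°, δ = 19.9°, β = 11.1°: K_a = 0.2634.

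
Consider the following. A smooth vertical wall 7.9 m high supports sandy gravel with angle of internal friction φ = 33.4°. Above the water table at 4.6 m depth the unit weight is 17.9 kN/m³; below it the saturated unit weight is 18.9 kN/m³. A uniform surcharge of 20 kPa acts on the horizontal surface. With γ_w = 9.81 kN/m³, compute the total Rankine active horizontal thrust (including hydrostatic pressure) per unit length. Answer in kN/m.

247 kN/m

K_a = tan²(45° − φ/2) = 0.2899.
γ' = 18.9 − 9.81 = 9.090 kN/m³. h₂ = H − d_w = 3.3 m.
σ'_h: at surface K_a·q = 5.798; at WT K_a(q+γd_w) = 29.67; at base K_a(q+γd_w+γ'h₂) = 38.37 kPa.
P₁ = ½(5.798+29.67)×4.6 = 81.58; P₂ = ½(29.67+38.37)×3.3 = 112.3; P_w = ½γ_w h₂² = 53.42.
Total = 81.58+112.3+53.42 = 247.3 kN/m.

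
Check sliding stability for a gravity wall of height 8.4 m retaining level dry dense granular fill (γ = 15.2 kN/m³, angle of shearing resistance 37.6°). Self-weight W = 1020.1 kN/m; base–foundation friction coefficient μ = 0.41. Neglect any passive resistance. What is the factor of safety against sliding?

K_a = tan²(45° − 37.6°/2) = 0.2421.
P_a = ½K_aγH² = 0.5×0.2421×15.2×8.4² = 129.8 kN/m, acting at H/3 = 2.800 m above the base.
FS_sliding = μW / P_a = 0.41×1020.1 / 129.8 = 3.221.

3.22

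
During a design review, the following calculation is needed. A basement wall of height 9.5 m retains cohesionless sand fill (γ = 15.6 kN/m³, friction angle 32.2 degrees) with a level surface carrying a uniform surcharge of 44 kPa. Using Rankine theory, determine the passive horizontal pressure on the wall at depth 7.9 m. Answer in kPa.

549 kPa

K_p = (1 + sin φ)/(1 − sin φ) = 3.282.
σ_v = γz + q = 15.6 × 7.9 + 44 = 167.2 kPa.
σ_h = K_p σ_v = 3.282 × 167.2 = 548.8 kPa.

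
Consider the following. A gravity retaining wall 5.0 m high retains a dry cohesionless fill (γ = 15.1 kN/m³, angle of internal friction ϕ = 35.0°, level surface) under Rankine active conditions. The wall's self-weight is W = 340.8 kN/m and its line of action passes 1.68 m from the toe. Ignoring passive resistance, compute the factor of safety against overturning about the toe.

K_a = tan²(45° − 35.0°/2) = 0.2710.
P_a = ½K_aγH² = 0.5×0.2710×15.1×5.0² = 51.15 kN/m, acting at H/3 = 1.667 m above the base.
Overturning moment M_o = P_a × H/3 = 51.15 × 1.667 = 85.25.
Resisting moment M_r = W × 1.68 = 340.8 × 1.68 = 572.5.
FS_overturning = M_r/M_o = 572.5/85.25 = 6.716.

6.72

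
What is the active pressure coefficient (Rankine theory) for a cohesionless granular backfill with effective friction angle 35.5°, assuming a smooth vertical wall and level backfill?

K_a = (1 − sin φ)/(1 + sin φ) = (1 − sin 35.5°)/(1 + sin 35.5°) = 0.2653.

0.265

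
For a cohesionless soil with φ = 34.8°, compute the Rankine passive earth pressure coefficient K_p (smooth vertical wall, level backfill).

3.66

K_p = (1 + sin φ)/(1 − sin φ) = tan²(45° + 34.8°/2) = 3.659.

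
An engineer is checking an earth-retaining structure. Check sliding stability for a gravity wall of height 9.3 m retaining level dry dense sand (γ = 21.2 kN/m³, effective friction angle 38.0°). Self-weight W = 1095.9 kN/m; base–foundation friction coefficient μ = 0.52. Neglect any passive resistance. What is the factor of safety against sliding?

2.61

K_a = tan²(45° − 38.0°/2) = 0.2379.
P_a = ½K_aγH² = 0.5×0.2379×21.2×9.3² = 218.1 kN/m, acting at H/3 = 3.100 m above the base.
FS_sliding = μW / P_a = 0.52×1095.9 / 218.1 = 2.613.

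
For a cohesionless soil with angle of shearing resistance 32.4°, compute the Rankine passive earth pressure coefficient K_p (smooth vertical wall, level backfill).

K_p = (1 + sin φ)/(1 − sin φ) = tan²(45° + 32.4°/2) = 3.309.

3.31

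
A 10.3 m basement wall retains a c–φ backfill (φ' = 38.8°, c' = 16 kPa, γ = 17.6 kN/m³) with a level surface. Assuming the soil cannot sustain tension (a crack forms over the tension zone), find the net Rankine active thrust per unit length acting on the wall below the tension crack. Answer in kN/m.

K_a = 0.2296; √K_a = 0.4791.
Tension-crack depth z_c = 2c/(γ√K_a) = 2×16/(17.6×0.4791) = 3.795 m.
σ_a at base = K_a γ H − 2c√K_a = 0.2296×17.6×10.3 − 2×16×0.4791 = 26.28 kPa.
P_a = ½ × 26.28 × (H − z_c) = 0.5×26.28×6.505 = 85.48 kN/m.

85.5 kN/m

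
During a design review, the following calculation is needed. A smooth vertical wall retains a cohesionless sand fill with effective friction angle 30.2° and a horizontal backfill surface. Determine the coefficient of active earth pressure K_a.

K_a = tan²(45° − φ/2) = tan²(29.90°) = 0.3307.

0.331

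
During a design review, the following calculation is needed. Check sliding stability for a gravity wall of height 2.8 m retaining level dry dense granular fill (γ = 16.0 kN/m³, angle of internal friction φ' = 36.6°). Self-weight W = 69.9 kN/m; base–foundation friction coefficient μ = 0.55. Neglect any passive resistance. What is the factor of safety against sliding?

2.42

K_a = tan²(45° − 36.6°/2) = 0.2530.
P_a = ½K_aγH² = 0.5×0.2530×16.0×2.8² = 15.87 kN/m, acting at H/3 = 0.9333 m above the base.
FS_sliding = μW / P_a = 0.55×69.9 / 15.87 = 2.423.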